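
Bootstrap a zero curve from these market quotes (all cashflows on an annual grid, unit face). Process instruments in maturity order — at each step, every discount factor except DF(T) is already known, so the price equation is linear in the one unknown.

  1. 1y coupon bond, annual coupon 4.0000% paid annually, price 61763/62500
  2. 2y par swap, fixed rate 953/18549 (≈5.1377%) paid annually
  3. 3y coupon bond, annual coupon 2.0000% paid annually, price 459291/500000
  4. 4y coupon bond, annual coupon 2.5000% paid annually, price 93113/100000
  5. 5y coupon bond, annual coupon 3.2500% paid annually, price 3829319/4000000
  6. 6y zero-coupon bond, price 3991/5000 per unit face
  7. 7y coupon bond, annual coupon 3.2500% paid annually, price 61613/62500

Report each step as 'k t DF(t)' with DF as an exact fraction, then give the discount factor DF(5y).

step 1 [1y] bond c/1=1/25: DF=(61763/62500 − 1/25·(0))/(1+1/25) = 4751/5000 ≈ 0.950200
step 2 [2y] swap r/1=953/18549: DF=(1 − 953/18549·(0.950200))/(1+953/18549) = 9047/10000 ≈ 0.904700
step 3 [3y] bond c/1=1/50: DF=(459291/500000 − 1/50·(0.950200+0.904700))/(1+1/50) = 4321/5000 ≈ 0.864200
step 4 [4y] bond c/1=1/40: DF=(93113/100000 − 1/40·(0.950200+0.904700+0.864200))/(1+1/40) = 8421/10000 ≈ 0.842100
step 5 [5y] bond c/1=13/400: DF=(3829319/4000000 − 13/400·(0.950200+0.904700+0.864200+0.842100))/(1+13/400) = 8151/10000 ≈ 0.815100
step 6 [6y] zero: DF = P = 3991/5000 ≈ 0.798200
step 7 [7y] bond c/1=13/400: DF=(61613/62500 − 13/400·(0.950200+0.904700+0.864200+0.842100+0.815100+0.798200))/(1+13/400) = 7919/10000 ≈ 0.791900

1 1 4751/5000
2 2 9047/10000
3 3 4321/5000
4 4 8421/10000
5 5 8151/10000
6 6 3991/5000
7 7 7919/10000
DF(5y) = 8151/10000 ≈ 0.815100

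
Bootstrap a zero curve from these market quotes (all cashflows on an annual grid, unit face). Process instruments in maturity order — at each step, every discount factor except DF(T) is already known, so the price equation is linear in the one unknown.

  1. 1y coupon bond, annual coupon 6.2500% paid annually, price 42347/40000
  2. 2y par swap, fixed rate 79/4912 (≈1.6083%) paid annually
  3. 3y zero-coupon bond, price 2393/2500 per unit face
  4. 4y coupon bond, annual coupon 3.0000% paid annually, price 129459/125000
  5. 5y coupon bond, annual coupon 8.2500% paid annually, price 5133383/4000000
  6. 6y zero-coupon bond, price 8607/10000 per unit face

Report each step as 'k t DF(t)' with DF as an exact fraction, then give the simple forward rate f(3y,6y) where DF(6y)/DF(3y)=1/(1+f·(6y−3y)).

step 1 [1y] bond c/1=1/16: DF=(42347/40000 − 1/16·(0))/(1+1/16) = 2491/2500 ≈ 0.996400
step 2 [2y] swap r/1=79/4912: DF=(1 − 79/4912·(0.996400))/(1+79/4912) = 2421/2500 ≈ 0.968400
step 3 [3y] zero: DF = P = 2393/2500 ≈ 0.957200
step 4 [4y] bond c/1=3/100: DF=(129459/125000 − 3/100·(0.996400+0.968400+0.957200))/(1+3/100) = 2301/2500 ≈ 0.920400
step 5 [5y] bond c/1=33/400: DF=(5133383/4000000 − 33/400·(0.996400+0.968400+0.957200+0.920400))/(1+33/400) = 8927/10000 ≈ 0.892700
step 6 [6y] zero: DF = P = 8607/10000 ≈ 0.860700

1 1 2491/2500
2 2 2421/2500
3 3 2393/2500
4 4 2301/2500
5 5 8927/10000
6 6 8607/10000
f(3y,6y) = ((2393/2500)/(8607/10000) − 1)/(3) = 965/25821 ≈ 3.7373%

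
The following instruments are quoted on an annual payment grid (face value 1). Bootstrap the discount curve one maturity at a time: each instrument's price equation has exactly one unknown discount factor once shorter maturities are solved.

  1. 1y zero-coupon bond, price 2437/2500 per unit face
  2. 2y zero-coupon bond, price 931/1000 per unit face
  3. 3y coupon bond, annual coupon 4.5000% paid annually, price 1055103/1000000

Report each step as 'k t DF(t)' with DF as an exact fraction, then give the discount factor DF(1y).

1 1 2437/2500
2 2 931/1000
3 3 2319/2500
DF(1y) = 2437/2500 ≈ 0.974800

step 1 [1y] zero: DF = P = 2437/2500 ≈ 0.974800
step 2 [2y] zero: DF = P = 931/1000 ≈ 0.931000
step 3 [3y] bond c/1=9/200: DF=(1055103/1000000 − 9/200·(0.974800+0.931000))/(1+9/200) = 2319/2500 ≈ 0.927600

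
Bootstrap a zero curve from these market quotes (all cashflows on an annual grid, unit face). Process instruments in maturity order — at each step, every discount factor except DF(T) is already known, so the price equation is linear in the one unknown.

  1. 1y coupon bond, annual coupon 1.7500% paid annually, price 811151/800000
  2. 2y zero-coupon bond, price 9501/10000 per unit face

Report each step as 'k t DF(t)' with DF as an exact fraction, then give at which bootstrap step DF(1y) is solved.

1 1 1993/2000
2 2 9501/10000
DF(1y) is solved at step 1

step 1 [1y] bond c/1=7/400: DF=(811151/800000 − 7/400·(0))/(1+7/400) = 1993/2000 ≈ 0.996500
step 2 [2y] zero: DF = P = 9501/10000 ≈ 0.950100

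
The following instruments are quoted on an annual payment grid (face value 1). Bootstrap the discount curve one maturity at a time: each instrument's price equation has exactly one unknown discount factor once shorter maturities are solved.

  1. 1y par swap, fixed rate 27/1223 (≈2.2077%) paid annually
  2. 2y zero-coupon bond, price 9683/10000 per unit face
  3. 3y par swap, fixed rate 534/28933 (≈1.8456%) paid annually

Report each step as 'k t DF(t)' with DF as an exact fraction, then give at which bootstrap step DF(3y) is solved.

step 1 [1y] swap r/1=27/1223: DF=(1 − 27/1223·(0))/(1+27/1223) = 1223/1250 ≈ 0.978400
step 2 [2y] zero: DF = P = 9683/10000 ≈ 0.968300
step 3 [3y] swap r/1=534/28933: DF=(1 − 534/28933·(0.978400+0.968300))/(1+534/28933) = 4733/5000 ≈ 0.946600

1 1 1223/1250
2 2 9683/10000
3 3 4733/5000
DF(3y) is solved at step 3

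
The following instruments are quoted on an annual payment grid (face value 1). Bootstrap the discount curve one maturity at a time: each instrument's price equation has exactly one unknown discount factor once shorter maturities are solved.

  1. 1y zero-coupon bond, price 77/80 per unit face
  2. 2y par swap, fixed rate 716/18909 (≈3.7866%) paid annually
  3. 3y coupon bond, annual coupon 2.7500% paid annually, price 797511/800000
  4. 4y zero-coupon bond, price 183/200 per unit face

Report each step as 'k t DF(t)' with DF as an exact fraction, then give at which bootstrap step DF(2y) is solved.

step 1 [1y] zero: DF = P = 77/80 ≈ 0.962500
step 2 [2y] swap r/1=716/18909: DF=(1 − 716/18909·(0.962500))/(1+716/18909) = 2321/2500 ≈ 0.928400
step 3 [3y] bond c/1=11/400: DF=(797511/800000 − 11/400·(0.962500+0.928400))/(1+11/400) = 2299/2500 ≈ 0.919600
step 4 [4y] zero: DF = P = 183/200 ≈ 0.915000

1 1 77/80
2 2 2321/2500
3 3 2299/2500
4 4 183/200
DF(2y) is solved at step 2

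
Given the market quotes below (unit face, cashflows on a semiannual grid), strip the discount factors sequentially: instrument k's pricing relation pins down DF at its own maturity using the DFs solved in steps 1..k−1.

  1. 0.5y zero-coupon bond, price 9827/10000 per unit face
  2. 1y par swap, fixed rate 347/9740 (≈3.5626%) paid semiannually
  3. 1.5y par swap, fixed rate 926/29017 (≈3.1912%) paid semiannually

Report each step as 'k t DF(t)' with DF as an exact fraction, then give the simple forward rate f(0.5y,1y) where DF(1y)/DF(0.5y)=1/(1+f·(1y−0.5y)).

step 1 [0.5y] zero: DF = P = 9827/10000 ≈ 0.982700
step 2 [1y] swap r/2=347/19480: DF=(1 − 347/19480·(0.982700))/(1+347/19480) = 9653/10000 ≈ 0.965300
step 3 [1.5y] swap r/2=463/29017: DF=(1 − 463/29017·(0.982700+0.965300))/(1+463/29017) = 9537/10000 ≈ 0.953700

1 1/2 9827/10000
2 1 9653/10000
3 3/2 9537/10000
f(0.5y,1y) = ((9827/10000)/(9653/10000) − 1)/(1/2) = 348/9653 ≈ 3.6051%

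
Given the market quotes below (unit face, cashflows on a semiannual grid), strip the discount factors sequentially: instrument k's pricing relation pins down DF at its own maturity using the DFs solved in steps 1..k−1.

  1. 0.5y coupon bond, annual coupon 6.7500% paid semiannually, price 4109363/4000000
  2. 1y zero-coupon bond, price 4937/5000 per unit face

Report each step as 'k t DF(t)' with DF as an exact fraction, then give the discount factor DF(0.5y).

1 1/2 4969/5000
2 1 4937/5000
DF(0.5y) = 4969/5000 ≈ 0.993800

step 1 [0.5y] bond c/2=27/800: DF=(4109363/4000000 − 27/800·(0))/(1+27/800) = 4969/5000 ≈ 0.993800
step 2 [1y] zero: DF = P = 4937/5000 ≈ 0.987400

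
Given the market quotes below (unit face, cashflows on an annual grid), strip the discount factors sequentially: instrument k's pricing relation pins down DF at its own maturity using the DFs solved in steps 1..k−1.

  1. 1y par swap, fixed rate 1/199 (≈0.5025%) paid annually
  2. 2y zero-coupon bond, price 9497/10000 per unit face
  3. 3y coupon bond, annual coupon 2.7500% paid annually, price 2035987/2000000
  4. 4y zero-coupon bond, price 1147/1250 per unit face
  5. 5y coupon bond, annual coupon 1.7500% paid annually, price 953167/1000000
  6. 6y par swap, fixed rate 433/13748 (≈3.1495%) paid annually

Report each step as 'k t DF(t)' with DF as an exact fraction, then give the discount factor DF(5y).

1 1 199/200
2 2 9497/10000
3 3 9387/10000
4 4 1147/1250
5 5 4357/5000
6 6 2067/2500
DF(5y) = 4357/5000 ≈ 0.871400

step 1 [1y] swap r/1=1/199: DF=(1 − 1/199·(0))/(1+1/199) = 199/200 ≈ 0.995000
step 2 [2y] zero: DF = P = 9497/10000 ≈ 0.949700
step 3 [3y] bond c/1=11/400: DF=(2035987/2000000 − 11/400·(0.995000+0.949700))/(1+11/400) = 9387/10000 ≈ 0.938700
step 4 [4y] zero: DF = P = 1147/1250 ≈ 0.917600
step 5 [5y] bond c/1=7/400: DF=(953167/1000000 − 7/400·(0.995000+0.949700+0.938700+0.917600))/(1+7/400) = 4357/5000 ≈ 0.871400
step 6 [6y] swap r/1=433/13748: DF=(1 − 433/13748·(0.995000+0.949700+0.938700+0.917600+0.871400))/(1+433/13748) = 2067/2500 ≈ 0.826800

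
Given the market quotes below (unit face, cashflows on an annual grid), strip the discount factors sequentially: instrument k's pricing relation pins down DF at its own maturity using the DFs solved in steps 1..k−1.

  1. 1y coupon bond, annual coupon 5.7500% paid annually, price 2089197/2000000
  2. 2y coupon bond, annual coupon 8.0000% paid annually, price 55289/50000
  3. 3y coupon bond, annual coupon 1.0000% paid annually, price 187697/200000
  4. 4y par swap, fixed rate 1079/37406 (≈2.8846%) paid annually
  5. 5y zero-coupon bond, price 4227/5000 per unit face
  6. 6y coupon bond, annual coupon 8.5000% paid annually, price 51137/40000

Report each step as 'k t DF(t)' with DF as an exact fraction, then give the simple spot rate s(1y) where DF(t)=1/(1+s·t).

step 1 [1y] bond c/1=23/400: DF=(2089197/2000000 − 23/400·(0))/(1+23/400) = 4939/5000 ≈ 0.987800
step 2 [2y] bond c/1=2/25: DF=(55289/50000 − 2/25·(0.987800))/(1+2/25) = 9507/10000 ≈ 0.950700
step 3 [3y] bond c/1=1/100: DF=(187697/200000 − 1/100·(0.987800+0.950700))/(1+1/100) = 91/100 ≈ 0.910000
step 4 [4y] swap r/1=1079/37406: DF=(1 − 1079/37406·(0.987800+0.950700+0.910000))/(1+1079/37406) = 8921/10000 ≈ 0.892100
step 5 [5y] zero: DF = P = 4227/5000 ≈ 0.845400
step 6 [6y] bond c/1=17/200: DF=(51137/40000 − 17/200·(0.987800+0.950700+0.910000+0.892100+0.845400))/(1+17/200) = 819/1000 ≈ 0.819000

1 1 4939/5000
2 2 9507/10000
3 3 91/100
4 4 8921/10000
5 5 4227/5000
6 6 819/1000
s(1y) = (1/(4939/5000) − 1)/(1) = 61/4939 ≈ 1.2351%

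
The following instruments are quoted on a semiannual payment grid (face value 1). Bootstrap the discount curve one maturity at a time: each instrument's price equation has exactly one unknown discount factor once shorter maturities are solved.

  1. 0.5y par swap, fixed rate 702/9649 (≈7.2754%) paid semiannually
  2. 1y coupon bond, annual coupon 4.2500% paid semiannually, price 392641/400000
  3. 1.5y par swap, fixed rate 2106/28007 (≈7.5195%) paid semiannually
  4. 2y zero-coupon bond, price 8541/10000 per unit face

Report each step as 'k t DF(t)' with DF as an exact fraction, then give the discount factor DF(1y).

step 1 [0.5y] swap r/2=351/9649: DF=(1 − 351/9649·(0))/(1+351/9649) = 9649/10000 ≈ 0.964900
step 2 [1y] bond c/2=17/800: DF=(392641/400000 − 17/800·(0.964900))/(1+17/800) = 9411/10000 ≈ 0.941100
step 3 [1.5y] swap r/2=1053/28007: DF=(1 − 1053/28007·(0.964900+0.941100))/(1+1053/28007) = 8947/10000 ≈ 0.894700
step 4 [2y] zero: DF = P = 8541/10000 ≈ 0.854100

1 1/2 9649/10000
2 1 9411/10000
3 3/2 8947/10000
4 2 8541/10000
DF(1y) = 9411/10000 ≈ 0.941100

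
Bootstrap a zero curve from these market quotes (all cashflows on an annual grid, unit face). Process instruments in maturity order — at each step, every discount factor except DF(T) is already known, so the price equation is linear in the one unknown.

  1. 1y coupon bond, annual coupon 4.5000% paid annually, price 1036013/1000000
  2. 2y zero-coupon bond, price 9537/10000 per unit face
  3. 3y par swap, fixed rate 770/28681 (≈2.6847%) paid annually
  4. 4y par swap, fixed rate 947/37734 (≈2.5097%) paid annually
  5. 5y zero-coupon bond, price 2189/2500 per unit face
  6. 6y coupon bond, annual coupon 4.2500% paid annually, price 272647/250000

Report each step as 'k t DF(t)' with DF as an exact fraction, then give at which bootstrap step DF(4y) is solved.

1 1 4957/5000
2 2 9537/10000
3 3 923/1000
4 4 9053/10000
5 5 2189/2500
6 6 4283/5000
DF(4y) is solved at step 4

step 1 [1y] bond c/1=9/200: DF=(1036013/1000000 − 9/200·(0))/(1+9/200) = 4957/5000 ≈ 0.991400
step 2 [2y] zero: DF = P = 9537/10000 ≈ 0.953700
step 3 [3y] swap r/1=770/28681: DF=(1 − 770/28681·(0.991400+0.953700))/(1+770/28681) = 923/1000 ≈ 0.923000
step 4 [4y] swap r/1=947/37734: DF=(1 − 947/37734·(0.991400+0.953700+0.923000))/(1+947/37734) = 9053/10000 ≈ 0.905300
step 5 [5y] zero: DF = P = 2189/2500 ≈ 0.875600
step 6 [6y] bond c/1=17/400: DF=(272647/250000 − 17/400·(0.991400+0.953700+0.923000+0.905300+0.875600))/(1+17/400) = 4283/5000 ≈ 0.856600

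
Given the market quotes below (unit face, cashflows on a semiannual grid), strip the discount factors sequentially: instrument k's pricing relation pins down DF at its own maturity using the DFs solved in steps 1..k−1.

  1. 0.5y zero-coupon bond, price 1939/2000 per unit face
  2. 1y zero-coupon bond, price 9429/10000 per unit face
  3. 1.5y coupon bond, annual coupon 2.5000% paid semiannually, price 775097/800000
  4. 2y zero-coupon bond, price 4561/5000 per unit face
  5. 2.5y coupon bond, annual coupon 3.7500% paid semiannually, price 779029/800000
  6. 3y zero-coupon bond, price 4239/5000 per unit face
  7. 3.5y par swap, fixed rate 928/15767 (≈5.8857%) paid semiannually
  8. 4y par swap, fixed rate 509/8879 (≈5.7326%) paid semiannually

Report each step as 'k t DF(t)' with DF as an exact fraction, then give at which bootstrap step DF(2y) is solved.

step 1 [0.5y] zero: DF = P = 1939/2000 ≈ 0.969500
step 2 [1y] zero: DF = P = 9429/10000 ≈ 0.942900
step 3 [1.5y] bond c/2=1/80: DF=(775097/800000 − 1/80·(0.969500+0.942900))/(1+1/80) = 9333/10000 ≈ 0.933300
step 4 [2y] zero: DF = P = 4561/5000 ≈ 0.912200
step 5 [2.5y] bond c/2=3/160: DF=(779029/800000 − 3/160·(0.969500+0.942900+0.933300+0.912200))/(1+3/160) = 8867/10000 ≈ 0.886700
step 6 [3y] zero: DF = P = 4239/5000 ≈ 0.847800
step 7 [3.5y] swap r/2=464/15767: DF=(1 − 464/15767·(0.969500+0.942900+0.933300+0.912200+0.886700+0.847800))/(1+464/15767) = 509/625 ≈ 0.814400
step 8 [4y] swap r/2=509/17758: DF=(1 − 509/17758·(0.969500+0.942900+0.933300+0.912200+0.886700+0.847800+0.814400))/(1+509/17758) = 1991/2500 ≈ 0.796400

1 1/2 1939/2000
2 1 9429/10000
3 3/2 9333/10000
4 2 4561/5000
5 5/2 8867/10000
6 3 4239/5000
7 7/2 509/625
8 4 1991/2500
DF(2y) is solved at step 4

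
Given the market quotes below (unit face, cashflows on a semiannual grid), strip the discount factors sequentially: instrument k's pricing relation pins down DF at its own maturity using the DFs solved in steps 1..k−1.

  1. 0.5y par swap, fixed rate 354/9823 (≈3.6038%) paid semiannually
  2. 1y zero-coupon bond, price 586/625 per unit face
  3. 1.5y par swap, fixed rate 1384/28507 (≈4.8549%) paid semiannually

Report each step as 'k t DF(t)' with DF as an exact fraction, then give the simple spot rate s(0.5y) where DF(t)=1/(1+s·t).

1 1/2 9823/10000
2 1 586/625
3 3/2 2327/2500
s(0.5y) = (1/(9823/10000) − 1)/(1/2) = 354/9823 ≈ 3.6038%

step 1 [0.5y] swap r/2=177/9823: DF=(1 − 177/9823·(0))/(1+177/9823) = 9823/10000 ≈ 0.982300
step 2 [1y] zero: DF = P = 586/625 ≈ 0.937600
step 3 [1.5y] swap r/2=692/28507: DF=(1 − 692/28507·(0.982300+0.937600))/(1+692/28507) = 2327/2500 ≈ 0.930800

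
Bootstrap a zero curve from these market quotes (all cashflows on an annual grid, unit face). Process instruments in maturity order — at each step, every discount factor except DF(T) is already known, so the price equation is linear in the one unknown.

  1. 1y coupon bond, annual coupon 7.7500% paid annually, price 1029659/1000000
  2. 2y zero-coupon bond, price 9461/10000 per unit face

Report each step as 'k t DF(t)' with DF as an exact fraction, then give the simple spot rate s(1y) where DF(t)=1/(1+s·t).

1 1 2389/2500
2 2 9461/10000
s(1y) = (1/(2389/2500) − 1)/(1) = 111/2389 ≈ 4.6463%

step 1 [1y] bond c/1=31/400: DF=(1029659/1000000 − 31/400·(0))/(1+31/400) = 2389/2500 ≈ 0.955600
step 2 [2y] zero: DF = P = 9461/10000 ≈ 0.946100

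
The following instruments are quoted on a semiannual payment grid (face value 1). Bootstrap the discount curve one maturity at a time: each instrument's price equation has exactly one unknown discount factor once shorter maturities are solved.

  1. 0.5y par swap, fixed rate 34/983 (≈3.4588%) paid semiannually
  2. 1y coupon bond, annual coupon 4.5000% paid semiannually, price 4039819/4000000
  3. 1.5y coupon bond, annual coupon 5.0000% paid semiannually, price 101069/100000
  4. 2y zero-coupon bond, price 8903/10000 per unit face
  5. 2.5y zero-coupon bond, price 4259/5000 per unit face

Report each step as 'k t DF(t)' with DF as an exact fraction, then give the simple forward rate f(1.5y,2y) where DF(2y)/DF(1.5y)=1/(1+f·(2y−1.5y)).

1 1/2 983/1000
2 1 9661/10000
3 3/2 1877/2000
4 2 8903/10000
5 5/2 4259/5000
f(1.5y,2y) = ((1877/2000)/(8903/10000) − 1)/(1/2) = 964/8903 ≈ 10.8278%

step 1 [0.5y] swap r/2=17/983: DF=(1 − 17/983·(0))/(1+17/983) = 983/1000 ≈ 0.983000
step 2 [1y] bond c/2=9/400: DF=(4039819/4000000 − 9/400·(0.983000))/(1+9/400) = 9661/10000 ≈ 0.966100
step 3 [1.5y] bond c/2=1/40: DF=(101069/100000 − 1/40·(0.983000+0.966100))/(1+1/40) = 1877/2000 ≈ 0.938500
step 4 [2y] zero: DF = P = 8903/10000 ≈ 0.890300
step 5 [2.5y] zero: DF = P = 4259/5000 ≈ 0.851800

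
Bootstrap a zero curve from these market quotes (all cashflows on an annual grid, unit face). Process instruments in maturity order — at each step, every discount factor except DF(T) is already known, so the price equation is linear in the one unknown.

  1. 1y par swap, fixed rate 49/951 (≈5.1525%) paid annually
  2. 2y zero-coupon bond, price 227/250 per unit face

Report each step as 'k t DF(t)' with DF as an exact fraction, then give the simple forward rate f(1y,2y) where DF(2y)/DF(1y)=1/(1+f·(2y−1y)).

1 1 951/1000
2 2 227/250
f(1y,2y) = ((951/1000)/(227/250) − 1)/(1) = 43/908 ≈ 4.7357%

step 1 [1y] swap r/1=49/951: DF=(1 − 49/951·(0))/(1+49/951) = 951/1000 ≈ 0.951000
step 2 [2y] zero: DF = P = 227/250 ≈ 0.908000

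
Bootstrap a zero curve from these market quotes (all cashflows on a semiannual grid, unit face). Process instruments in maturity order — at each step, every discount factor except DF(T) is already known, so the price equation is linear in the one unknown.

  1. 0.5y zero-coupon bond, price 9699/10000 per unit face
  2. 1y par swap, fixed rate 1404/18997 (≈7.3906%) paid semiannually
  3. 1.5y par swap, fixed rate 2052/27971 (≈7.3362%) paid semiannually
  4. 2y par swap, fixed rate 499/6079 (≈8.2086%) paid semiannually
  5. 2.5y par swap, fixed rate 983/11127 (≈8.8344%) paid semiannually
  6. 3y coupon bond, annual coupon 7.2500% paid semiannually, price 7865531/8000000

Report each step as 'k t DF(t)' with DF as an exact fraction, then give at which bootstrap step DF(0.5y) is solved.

1 1/2 9699/10000
2 1 4649/5000
3 3/2 4487/5000
4 2 8503/10000
5 5/2 4017/5000
6 3 7931/10000
DF(0.5y) is solved at step 1

step 1 [0.5y] zero: DF = P = 9699/10000 ≈ 0.969900
step 2 [1y] swap r/2=702/18997: DF=(1 − 702/18997·(0.969900))/(1+702/18997) = 4649/5000 ≈ 0.929800
step 3 [1.5y] swap r/2=1026/27971: DF=(1 − 1026/27971·(0.969900+0.929800))/(1+1026/27971) = 4487/5000 ≈ 0.897400
step 4 [2y] swap r/2=499/12158: DF=(1 − 499/12158·(0.969900+0.929800+0.897400))/(1+499/12158) = 8503/10000 ≈ 0.850300
step 5 [2.5y] swap r/2=983/22254: DF=(1 − 983/22254·(0.969900+0.929800+0.897400+0.850300))/(1+983/22254) = 4017/5000 ≈ 0.803400
step 6 [3y] bond c/2=29/800: DF=(7865531/8000000 − 29/800·(0.969900+0.929800+0.897400+0.850300+0.803400))/(1+29/800) = 7931/10000 ≈ 0.793100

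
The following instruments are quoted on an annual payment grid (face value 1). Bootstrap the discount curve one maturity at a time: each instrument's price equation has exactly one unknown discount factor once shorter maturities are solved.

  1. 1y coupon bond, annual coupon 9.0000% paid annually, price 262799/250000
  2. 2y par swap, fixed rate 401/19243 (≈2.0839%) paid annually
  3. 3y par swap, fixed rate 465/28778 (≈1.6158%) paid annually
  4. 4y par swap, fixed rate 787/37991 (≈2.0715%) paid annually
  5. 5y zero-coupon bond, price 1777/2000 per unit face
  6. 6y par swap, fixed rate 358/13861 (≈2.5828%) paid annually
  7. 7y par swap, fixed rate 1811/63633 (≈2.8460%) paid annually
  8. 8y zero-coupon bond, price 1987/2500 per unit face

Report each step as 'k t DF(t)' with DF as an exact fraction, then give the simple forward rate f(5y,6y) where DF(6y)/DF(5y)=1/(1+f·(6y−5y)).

1 1 2411/2500
2 2 9599/10000
3 3 1907/2000
4 4 9213/10000
5 5 1777/2000
6 6 1071/1250
7 7 8189/10000
8 8 1987/2500
f(5y,6y) = ((1777/2000)/(1071/1250) − 1)/(1) = 317/8568 ≈ 3.6998%

step 1 [1y] bond c/1=9/100: DF=(262799/250000 − 9/100·(0))/(1+9/100) = 2411/2500 ≈ 0.964400
step 2 [2y] swap r/1=401/19243: DF=(1 − 401/19243·(0.964400))/(1+401/19243) = 9599/10000 ≈ 0.959900
step 3 [3y] swap r/1=465/28778: DF=(1 − 465/28778·(0.964400+0.959900))/(1+465/28778) = 1907/2000 ≈ 0.953500
step 4 [4y] swap r/1=787/37991: DF=(1 − 787/37991·(0.964400+0.959900+0.953500))/(1+787/37991) = 9213/10000 ≈ 0.921300
step 5 [5y] zero: DF = P = 1777/2000 ≈ 0.888500
step 6 [6y] swap r/1=358/13861: DF=(1 − 358/13861·(0.964400+0.959900+0.953500+0.921300+0.888500))/(1+358/13861) = 1071/1250 ≈ 0.856800
step 7 [7y] swap r/1=1811/63633: DF=(1 − 1811/63633·(0.964400+0.959900+0.953500+0.921300+0.888500+0.856800))/(1+1811/63633) = 8189/10000 ≈ 0.818900
step 8 [8y] zero: DF = P = 1987/2500 ≈ 0.794800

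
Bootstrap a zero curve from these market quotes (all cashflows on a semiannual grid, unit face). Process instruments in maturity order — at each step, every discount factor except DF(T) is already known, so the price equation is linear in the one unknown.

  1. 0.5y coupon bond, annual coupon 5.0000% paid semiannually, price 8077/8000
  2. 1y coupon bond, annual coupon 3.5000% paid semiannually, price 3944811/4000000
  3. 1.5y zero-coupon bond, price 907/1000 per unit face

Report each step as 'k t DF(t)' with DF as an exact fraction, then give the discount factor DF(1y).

1 1/2 197/200
2 1 9523/10000
3 3/2 907/1000
DF(1y) = 9523/10000 ≈ 0.952300

step 1 [0.5y] bond c/2=1/40: DF=(8077/8000 − 1/40·(0))/(1+1/40) = 197/200 ≈ 0.985000
step 2 [1y] bond c/2=7/400: DF=(3944811/4000000 − 7/400·(0.985000))/(1+7/400) = 9523/10000 ≈ 0.952300
step 3 [1.5y] zero: DF = P = 907/1000 ≈ 0.907000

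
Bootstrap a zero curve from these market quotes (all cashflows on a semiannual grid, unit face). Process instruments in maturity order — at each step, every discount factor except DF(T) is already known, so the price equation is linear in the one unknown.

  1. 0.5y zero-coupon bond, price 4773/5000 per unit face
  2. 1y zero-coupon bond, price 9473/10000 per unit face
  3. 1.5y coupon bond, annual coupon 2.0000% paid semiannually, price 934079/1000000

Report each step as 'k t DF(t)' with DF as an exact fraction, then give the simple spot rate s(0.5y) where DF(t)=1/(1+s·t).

1 1/2 4773/5000
2 1 9473/10000
3 3/2 453/500
s(0.5y) = (1/(4773/5000) − 1)/(1/2) = 454/4773 ≈ 9.5118%

step 1 [0.5y] zero: DF = P = 4773/5000 ≈ 0.954600
step 2 [1y] zero: DF = P = 9473/10000 ≈ 0.947300
step 3 [1.5y] bond c/2=1/100: DF=(934079/1000000 − 1/100·(0.954600+0.947300))/(1+1/100) = 453/500 ≈ 0.906000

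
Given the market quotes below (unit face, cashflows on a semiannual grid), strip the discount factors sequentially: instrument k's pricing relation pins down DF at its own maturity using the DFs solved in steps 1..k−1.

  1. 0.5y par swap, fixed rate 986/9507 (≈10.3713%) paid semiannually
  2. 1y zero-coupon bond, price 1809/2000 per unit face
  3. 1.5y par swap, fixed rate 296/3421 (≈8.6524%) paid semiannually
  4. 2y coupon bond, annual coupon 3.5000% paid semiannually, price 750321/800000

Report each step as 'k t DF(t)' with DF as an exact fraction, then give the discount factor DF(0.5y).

step 1 [0.5y] swap r/2=493/9507: DF=(1 − 493/9507·(0))/(1+493/9507) = 9507/10000 ≈ 0.950700
step 2 [1y] zero: DF = P = 1809/2000 ≈ 0.904500
step 3 [1.5y] swap r/2=148/3421: DF=(1 − 148/3421·(0.950700+0.904500))/(1+148/3421) = 551/625 ≈ 0.881600
step 4 [2y] bond c/2=7/400: DF=(750321/800000 − 7/400·(0.950700+0.904500+0.881600))/(1+7/400) = 8747/10000 ≈ 0.874700

1 1/2 9507/10000
2 1 1809/2000
3 3/2 551/625
4 2 8747/10000
DF(0.5y) = 9507/10000 ≈ 0.950700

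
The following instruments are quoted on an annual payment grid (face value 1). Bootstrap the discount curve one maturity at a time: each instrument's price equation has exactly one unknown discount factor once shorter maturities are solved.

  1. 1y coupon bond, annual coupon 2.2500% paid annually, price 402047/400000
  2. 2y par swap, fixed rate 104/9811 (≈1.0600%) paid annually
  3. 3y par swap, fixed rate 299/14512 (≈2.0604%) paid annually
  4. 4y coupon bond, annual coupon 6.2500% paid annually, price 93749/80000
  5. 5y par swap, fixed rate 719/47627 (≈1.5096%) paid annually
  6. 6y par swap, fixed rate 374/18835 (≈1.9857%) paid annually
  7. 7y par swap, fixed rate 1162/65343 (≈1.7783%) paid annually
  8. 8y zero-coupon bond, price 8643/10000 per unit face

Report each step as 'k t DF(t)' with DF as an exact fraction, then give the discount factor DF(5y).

1 1 983/1000
2 2 612/625
3 3 4701/5000
4 4 4661/5000
5 5 9281/10000
6 6 4439/5000
7 7 4419/5000
8 8 8643/10000
DF(5y) = 9281/10000 ≈ 0.928100

step 1 [1y] bond c/1=9/400: DF=(402047/400000 − 9/400·(0))/(1+9/400) = 983/1000 ≈ 0.983000
step 2 [2y] swap r/1=104/9811: DF=(1 − 104/9811·(0.983000))/(1+104/9811) = 612/625 ≈ 0.979200
step 3 [3y] swap r/1=299/14512: DF=(1 − 299/14512·(0.983000+0.979200))/(1+299/14512) = 4701/5000 ≈ 0.940200
step 4 [4y] bond c/1=1/16: DF=(93749/80000 − 1/16·(0.983000+0.979200+0.940200))/(1+1/16) = 4661/5000 ≈ 0.932200
step 5 [5y] swap r/1=719/47627: DF=(1 − 719/47627·(0.983000+0.979200+0.940200+0.932200))/(1+719/47627) = 9281/10000 ≈ 0.928100
step 6 [6y] swap r/1=374/18835: DF=(1 − 374/18835·(0.983000+0.979200+0.940200+0.932200+0.928100))/(1+374/18835) = 4439/5000 ≈ 0.887800
step 7 [7y] swap r/1=1162/65343: DF=(1 − 1162/65343·(0.983000+0.979200+0.940200+0.932200+0.928100+0.887800))/(1+1162/65343) = 4419/5000 ≈ 0.883800
step 8 [8y] zero: DF = P = 8643/10000 ≈ 0.864300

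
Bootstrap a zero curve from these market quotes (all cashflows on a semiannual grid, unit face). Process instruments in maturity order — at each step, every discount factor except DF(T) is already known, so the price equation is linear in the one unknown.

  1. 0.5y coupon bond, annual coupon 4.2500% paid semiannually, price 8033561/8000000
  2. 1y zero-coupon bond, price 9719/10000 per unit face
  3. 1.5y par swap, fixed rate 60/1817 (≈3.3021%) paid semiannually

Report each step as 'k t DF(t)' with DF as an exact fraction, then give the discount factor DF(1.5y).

step 1 [0.5y] bond c/2=17/800: DF=(8033561/8000000 − 17/800·(0))/(1+17/800) = 9833/10000 ≈ 0.983300
step 2 [1y] zero: DF = P = 9719/10000 ≈ 0.971900
step 3 [1.5y] swap r/2=30/1817: DF=(1 − 30/1817·(0.983300+0.971900))/(1+30/1817) = 119/125 ≈ 0.952000

1 1/2 9833/10000
2 1 9719/10000
3 3/2 119/125
DF(1.5y) = 119/125 ≈ 0.952000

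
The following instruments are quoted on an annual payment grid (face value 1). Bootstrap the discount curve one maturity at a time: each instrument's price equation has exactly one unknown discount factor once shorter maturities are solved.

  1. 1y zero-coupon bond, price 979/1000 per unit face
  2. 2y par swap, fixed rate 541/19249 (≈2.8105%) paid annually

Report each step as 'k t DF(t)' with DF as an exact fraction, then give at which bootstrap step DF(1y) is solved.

1 1 979/1000
2 2 9459/10000
DF(1y) is solved at step 1

step 1 [1y] zero: DF = P = 979/1000 ≈ 0.979000
step 2 [2y] swap r/1=541/19249: DF=(1 − 541/19249·(0.979000))/(1+541/19249) = 9459/10000 ≈ 0.945900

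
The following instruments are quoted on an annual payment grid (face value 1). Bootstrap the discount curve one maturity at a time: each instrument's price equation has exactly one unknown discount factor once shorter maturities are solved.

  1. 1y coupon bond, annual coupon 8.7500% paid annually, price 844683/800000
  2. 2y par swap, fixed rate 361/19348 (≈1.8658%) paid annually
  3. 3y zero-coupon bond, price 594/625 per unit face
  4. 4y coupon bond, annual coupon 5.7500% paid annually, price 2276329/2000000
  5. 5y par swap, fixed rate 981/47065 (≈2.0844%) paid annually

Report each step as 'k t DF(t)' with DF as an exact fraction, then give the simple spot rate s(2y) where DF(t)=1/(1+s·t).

1 1 9709/10000
2 2 9639/10000
3 3 594/625
4 4 4597/5000
5 5 9019/10000
s(2y) = (1/(9639/10000) − 1)/(2) = 361/19278 ≈ 1.8726%

step 1 [1y] bond c/1=7/80: DF=(844683/800000 − 7/80·(0))/(1+7/80) = 9709/10000 ≈ 0.970900
step 2 [2y] swap r/1=361/19348: DF=(1 − 361/19348·(0.970900))/(1+361/19348) = 9639/10000 ≈ 0.963900
step 3 [3y] zero: DF = P = 594/625 ≈ 0.950400
step 4 [4y] bond c/1=23/400: DF=(2276329/2000000 − 23/400·(0.970900+0.963900+0.950400))/(1+23/400) = 4597/5000 ≈ 0.919400
step 5 [5y] swap r/1=981/47065: DF=(1 − 981/47065·(0.970900+0.963900+0.950400+0.919400))/(1+981/47065) = 9019/10000 ≈ 0.901900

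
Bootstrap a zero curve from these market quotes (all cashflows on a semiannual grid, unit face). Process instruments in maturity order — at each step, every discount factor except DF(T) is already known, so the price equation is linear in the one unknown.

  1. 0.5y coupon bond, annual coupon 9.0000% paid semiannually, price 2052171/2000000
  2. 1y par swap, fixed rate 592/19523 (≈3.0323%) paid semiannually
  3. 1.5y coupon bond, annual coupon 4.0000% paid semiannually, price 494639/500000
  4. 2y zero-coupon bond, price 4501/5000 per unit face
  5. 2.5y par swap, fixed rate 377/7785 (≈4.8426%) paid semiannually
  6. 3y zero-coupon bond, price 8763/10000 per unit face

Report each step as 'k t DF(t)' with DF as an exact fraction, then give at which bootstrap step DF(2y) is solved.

step 1 [0.5y] bond c/2=9/200: DF=(2052171/2000000 − 9/200·(0))/(1+9/200) = 9819/10000 ≈ 0.981900
step 2 [1y] swap r/2=296/19523: DF=(1 − 296/19523·(0.981900))/(1+296/19523) = 1213/1250 ≈ 0.970400
step 3 [1.5y] bond c/2=1/50: DF=(494639/500000 − 1/50·(0.981900+0.970400))/(1+1/50) = 2329/2500 ≈ 0.931600
step 4 [2y] zero: DF = P = 4501/5000 ≈ 0.900200
step 5 [2.5y] swap r/2=377/15570: DF=(1 − 377/15570·(0.981900+0.970400+0.931600+0.900200))/(1+377/15570) = 8869/10000 ≈ 0.886900
step 6 [3y] zero: DF = P = 8763/10000 ≈ 0.876300

1 1/2 9819/10000
2 1 1213/1250
3 3/2 2329/2500
4 2 4501/5000
5 5/2 8869/10000
6 3 8763/10000
DF(2y) is solved at step 4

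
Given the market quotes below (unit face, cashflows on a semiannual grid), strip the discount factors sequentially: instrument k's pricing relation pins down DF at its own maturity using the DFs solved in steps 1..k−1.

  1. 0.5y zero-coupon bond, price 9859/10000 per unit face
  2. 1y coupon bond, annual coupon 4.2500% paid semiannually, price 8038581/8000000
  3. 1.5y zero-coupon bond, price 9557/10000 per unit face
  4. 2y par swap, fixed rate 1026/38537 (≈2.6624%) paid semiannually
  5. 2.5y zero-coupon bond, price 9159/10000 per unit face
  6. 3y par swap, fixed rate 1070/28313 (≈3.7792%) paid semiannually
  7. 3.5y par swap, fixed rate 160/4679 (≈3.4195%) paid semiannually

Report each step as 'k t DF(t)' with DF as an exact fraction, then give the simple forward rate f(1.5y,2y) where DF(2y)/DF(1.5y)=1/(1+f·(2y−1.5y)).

1 1/2 9859/10000
2 1 4817/5000
3 3/2 9557/10000
4 2 9487/10000
5 5/2 9159/10000
6 3 893/1000
7 7/2 111/125
f(1.5y,2y) = ((9557/10000)/(9487/10000) − 1)/(1/2) = 140/9487 ≈ 1.4757%

step 1 [0.5y] zero: DF = P = 9859/10000 ≈ 0.985900
step 2 [1y] bond c/2=17/800: DF=(8038581/8000000 − 17/800·(0.985900))/(1+17/800) = 4817/5000 ≈ 0.963400
step 3 [1.5y] zero: DF = P = 9557/10000 ≈ 0.955700
step 4 [2y] swap r/2=513/38537: DF=(1 − 513/38537·(0.985900+0.963400+0.955700))/(1+513/38537) = 9487/10000 ≈ 0.948700
step 5 [2.5y] zero: DF = P = 9159/10000 ≈ 0.915900
step 6 [3y] swap r/2=535/28313: DF=(1 − 535/28313·(0.985900+0.963400+0.955700+0.948700+0.915900))/(1+535/28313) = 893/1000 ≈ 0.893000
step 7 [3.5y] swap r/2=80/4679: DF=(1 − 80/4679·(0.985900+0.963400+0.955700+0.948700+0.915900+0.893000))/(1+80/4679) = 111/125 ≈ 0.888000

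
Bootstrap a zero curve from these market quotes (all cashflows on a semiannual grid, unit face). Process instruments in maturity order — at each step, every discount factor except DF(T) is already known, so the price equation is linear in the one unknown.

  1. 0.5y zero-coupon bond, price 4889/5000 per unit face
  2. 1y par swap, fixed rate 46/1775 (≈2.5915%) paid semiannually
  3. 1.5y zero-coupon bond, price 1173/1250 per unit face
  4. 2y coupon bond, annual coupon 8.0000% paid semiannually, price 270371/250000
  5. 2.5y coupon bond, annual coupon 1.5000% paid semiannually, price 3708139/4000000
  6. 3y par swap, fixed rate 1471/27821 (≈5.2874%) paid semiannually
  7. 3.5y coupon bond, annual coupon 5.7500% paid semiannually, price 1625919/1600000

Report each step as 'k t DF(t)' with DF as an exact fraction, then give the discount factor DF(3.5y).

step 1 [0.5y] zero: DF = P = 4889/5000 ≈ 0.977800
step 2 [1y] swap r/2=23/1775: DF=(1 − 23/1775·(0.977800))/(1+23/1775) = 9747/10000 ≈ 0.974700
step 3 [1.5y] zero: DF = P = 1173/1250 ≈ 0.938400
step 4 [2y] bond c/2=1/25: DF=(270371/250000 − 1/25·(0.977800+0.974700+0.938400))/(1+1/25) = 9287/10000 ≈ 0.928700
step 5 [2.5y] bond c/2=3/400: DF=(3708139/4000000 − 3/400·(0.977800+0.974700+0.938400+0.928700))/(1+3/400) = 8917/10000 ≈ 0.891700
step 6 [3y] swap r/2=1471/55642: DF=(1 − 1471/55642·(0.977800+0.974700+0.938400+0.928700+0.891700))/(1+1471/55642) = 8529/10000 ≈ 0.852900
step 7 [3.5y] bond c/2=23/800: DF=(1625919/1600000 − 23/800·(0.977800+0.974700+0.938400+0.928700+0.891700+0.852900))/(1+23/800) = 8323/10000 ≈ 0.832300

1 1/2 4889/5000
2 1 9747/10000
3 3/2 1173/1250
4 2 9287/10000
5 5/2 8917/10000
6 3 8529/10000
7 7/2 8323/10000
DF(3.5y) = 8323/10000 ≈ 0.832300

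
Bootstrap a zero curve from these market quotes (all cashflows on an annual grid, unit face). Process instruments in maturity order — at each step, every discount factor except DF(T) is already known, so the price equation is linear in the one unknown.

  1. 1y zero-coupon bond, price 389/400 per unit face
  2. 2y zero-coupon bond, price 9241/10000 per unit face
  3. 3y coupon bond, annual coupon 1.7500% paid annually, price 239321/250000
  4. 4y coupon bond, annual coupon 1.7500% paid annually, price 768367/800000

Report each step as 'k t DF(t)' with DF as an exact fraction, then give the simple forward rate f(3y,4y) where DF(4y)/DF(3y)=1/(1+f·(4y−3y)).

step 1 [1y] zero: DF = P = 389/400 ≈ 0.972500
step 2 [2y] zero: DF = P = 9241/10000 ≈ 0.924100
step 3 [3y] bond c/1=7/400: DF=(239321/250000 − 7/400·(0.972500+0.924100))/(1+7/400) = 4541/5000 ≈ 0.908200
step 4 [4y] bond c/1=7/400: DF=(768367/800000 − 7/400·(0.972500+0.924100+0.908200))/(1+7/400) = 8957/10000 ≈ 0.895700

1 1 389/400
2 2 9241/10000
3 3 4541/5000
4 4 8957/10000
f(3y,4y) = ((4541/5000)/(8957/10000) − 1)/(1) = 125/8957 ≈ 1.3956%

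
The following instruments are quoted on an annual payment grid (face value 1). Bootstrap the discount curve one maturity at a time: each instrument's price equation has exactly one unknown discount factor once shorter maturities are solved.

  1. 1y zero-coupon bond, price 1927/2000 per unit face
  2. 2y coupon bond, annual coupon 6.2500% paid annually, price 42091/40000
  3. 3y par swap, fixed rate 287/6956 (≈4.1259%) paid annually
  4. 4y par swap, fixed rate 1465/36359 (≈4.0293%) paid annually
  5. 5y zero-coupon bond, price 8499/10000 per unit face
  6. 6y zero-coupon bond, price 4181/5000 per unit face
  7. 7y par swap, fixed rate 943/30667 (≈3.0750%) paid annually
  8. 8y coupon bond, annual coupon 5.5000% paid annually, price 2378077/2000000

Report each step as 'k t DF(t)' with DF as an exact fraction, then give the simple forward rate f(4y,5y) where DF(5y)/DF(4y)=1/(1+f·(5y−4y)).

step 1 [1y] zero: DF = P = 1927/2000 ≈ 0.963500
step 2 [2y] bond c/1=1/16: DF=(42091/40000 − 1/16·(0.963500))/(1+1/16) = 9337/10000 ≈ 0.933700
step 3 [3y] swap r/1=287/6956: DF=(1 − 287/6956·(0.963500+0.933700))/(1+287/6956) = 2213/2500 ≈ 0.885200
step 4 [4y] swap r/1=1465/36359: DF=(1 − 1465/36359·(0.963500+0.933700+0.885200))/(1+1465/36359) = 1707/2000 ≈ 0.853500
step 5 [5y] zero: DF = P = 8499/10000 ≈ 0.849900
step 6 [6y] zero: DF = P = 4181/5000 ≈ 0.836200
step 7 [7y] swap r/1=943/30667: DF=(1 − 943/30667·(0.963500+0.933700+0.885200+0.853500+0.849900+0.836200))/(1+943/30667) = 4057/5000 ≈ 0.811400
step 8 [8y] bond c/1=11/200: DF=(2378077/2000000 − 11/200·(0.963500+0.933700+0.885200+0.853500+0.849900+0.836200+0.811400))/(1+11/200) = 8073/10000 ≈ 0.807300

1 1 1927/2000
2 2 9337/10000
3 3 2213/2500
4 4 1707/2000
5 5 8499/10000
6 6 4181/5000
7 7 4057/5000
8 8 8073/10000
f(4y,5y) = ((1707/2000)/(8499/10000) − 1)/(1) = 12/2833 ≈ 0.4236%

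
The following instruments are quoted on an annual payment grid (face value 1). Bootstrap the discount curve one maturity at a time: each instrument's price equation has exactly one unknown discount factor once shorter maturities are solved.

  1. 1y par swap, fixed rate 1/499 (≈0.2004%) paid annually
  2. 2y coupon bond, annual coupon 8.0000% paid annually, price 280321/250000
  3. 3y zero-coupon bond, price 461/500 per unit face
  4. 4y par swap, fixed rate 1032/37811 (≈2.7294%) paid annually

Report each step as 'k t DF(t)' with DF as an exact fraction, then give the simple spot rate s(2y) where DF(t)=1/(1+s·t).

1 1 499/500
2 2 9643/10000
3 3 461/500
4 4 1121/1250
s(2y) = (1/(9643/10000) − 1)/(2) = 357/19286 ≈ 1.8511%

step 1 [1y] swap r/1=1/499: DF=(1 − 1/499·(0))/(1+1/499) = 499/500 ≈ 0.998000
step 2 [2y] bond c/1=2/25: DF=(280321/250000 − 2/25·(0.998000))/(1+2/25) = 9643/10000 ≈ 0.964300
step 3 [3y] zero: DF = P = 461/500 ≈ 0.922000
step 4 [4y] swap r/1=1032/37811: DF=(1 − 1032/37811·(0.998000+0.964300+0.922000))/(1+1032/37811) = 1121/1250 ≈ 0.896800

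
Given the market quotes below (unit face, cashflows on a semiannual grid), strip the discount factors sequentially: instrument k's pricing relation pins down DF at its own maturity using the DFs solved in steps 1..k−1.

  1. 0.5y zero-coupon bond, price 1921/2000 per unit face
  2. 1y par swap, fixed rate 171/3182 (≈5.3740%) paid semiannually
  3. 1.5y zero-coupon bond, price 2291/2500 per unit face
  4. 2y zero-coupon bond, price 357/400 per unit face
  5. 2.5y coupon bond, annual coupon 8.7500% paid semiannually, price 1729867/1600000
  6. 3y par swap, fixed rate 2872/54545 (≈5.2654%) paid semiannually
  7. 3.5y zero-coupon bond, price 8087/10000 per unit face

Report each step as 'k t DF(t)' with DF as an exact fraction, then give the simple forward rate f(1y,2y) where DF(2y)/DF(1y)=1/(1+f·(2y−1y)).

step 1 [0.5y] zero: DF = P = 1921/2000 ≈ 0.960500
step 2 [1y] swap r/2=171/6364: DF=(1 − 171/6364·(0.960500))/(1+171/6364) = 9487/10000 ≈ 0.948700
step 3 [1.5y] zero: DF = P = 2291/2500 ≈ 0.916400
step 4 [2y] zero: DF = P = 357/400 ≈ 0.892500
step 5 [2.5y] bond c/2=7/160: DF=(1729867/1600000 − 7/160·(0.960500+0.948700+0.916400+0.892500))/(1+7/160) = 22/25 ≈ 0.880000
step 6 [3y] swap r/2=1436/54545: DF=(1 − 1436/54545·(0.960500+0.948700+0.916400+0.892500+0.880000))/(1+1436/54545) = 2141/2500 ≈ 0.856400
step 7 [3.5y] zero: DF = P = 8087/10000 ≈ 0.808700

1 1/2 1921/2000
2 1 9487/10000
3 3/2 2291/2500
4 2 357/400
5 5/2 22/25
6 3 2141/2500
7 7/2 8087/10000
f(1y,2y) = ((9487/10000)/(357/400) − 1)/(1) = 562/8925 ≈ 6.2969%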